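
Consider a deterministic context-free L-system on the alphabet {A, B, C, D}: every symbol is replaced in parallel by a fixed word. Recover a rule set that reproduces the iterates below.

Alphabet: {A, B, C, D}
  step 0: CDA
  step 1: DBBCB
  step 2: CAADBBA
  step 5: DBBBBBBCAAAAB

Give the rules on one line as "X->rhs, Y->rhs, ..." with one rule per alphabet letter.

A->B, B->A, C->DBB, D->C

  step 1 ⇒ step 2: DBBCB ⇒ C·A·A·DBB·A
    B ↦ A
    C ↦ DBB
    D ↦ C
  step 0 ⇒ step 1: CDA ⇒ DBB·C·B
    A ↦ B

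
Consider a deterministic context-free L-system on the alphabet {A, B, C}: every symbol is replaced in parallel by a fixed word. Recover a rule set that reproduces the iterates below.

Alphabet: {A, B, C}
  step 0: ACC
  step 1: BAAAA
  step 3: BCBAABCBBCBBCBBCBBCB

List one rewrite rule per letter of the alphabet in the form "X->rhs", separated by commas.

A->B, B->BCB, C->AA

  step 0 ⇒ step 1: ACC ⇒ B·AA·AA
    A ↦ B
    C ↦ AA
    B ↦ BCB  (constrained at step 1)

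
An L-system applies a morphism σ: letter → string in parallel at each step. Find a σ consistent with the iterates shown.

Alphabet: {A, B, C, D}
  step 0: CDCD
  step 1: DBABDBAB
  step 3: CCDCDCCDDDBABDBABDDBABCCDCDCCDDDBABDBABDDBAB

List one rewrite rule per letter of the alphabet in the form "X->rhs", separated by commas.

A->CD, B->CCD, C->D, D->BAB

  step 0 ⇒ step 1: CDCD ⇒ D·BAB·D·BAB
    C ↦ D
    D ↦ BAB
    A ↦ CD  (constrained at step 1)
    B ↦ CCD  (constrained at step 1)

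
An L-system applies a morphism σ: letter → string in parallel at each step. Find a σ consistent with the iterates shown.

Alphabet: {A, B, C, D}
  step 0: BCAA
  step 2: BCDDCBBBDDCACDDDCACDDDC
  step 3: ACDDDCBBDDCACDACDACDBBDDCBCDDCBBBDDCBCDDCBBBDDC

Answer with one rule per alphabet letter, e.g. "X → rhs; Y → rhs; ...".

A->BC, B->ACD, C->DDC, D->B

  step 2 ⇒ step 3: BCDDCBBBDDCACDDDCACDDDC ⇒ ACD·DDC·B·B·DDC·ACD·ACD·ACD·B·B·DDC·BC·DDC·B·B·B·DDC·BC·DDC·B·B·B·DDC
    A ↦ BC
    B ↦ ACD
    C ↦ DDC
    D ↦ B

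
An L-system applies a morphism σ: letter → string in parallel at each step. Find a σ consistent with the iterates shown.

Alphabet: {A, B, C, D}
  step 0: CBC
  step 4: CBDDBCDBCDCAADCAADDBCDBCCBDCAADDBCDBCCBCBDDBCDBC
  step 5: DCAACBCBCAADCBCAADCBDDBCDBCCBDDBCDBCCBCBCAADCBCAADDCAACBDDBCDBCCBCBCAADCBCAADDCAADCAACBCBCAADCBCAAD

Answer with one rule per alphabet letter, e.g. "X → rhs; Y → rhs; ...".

  step 4 ⇒ step 5: CBDDBCDBCDCAADCAADDBCDBCCBDCAADDBCDBCCBCBDDBCDBC ⇒ D·CAA·CB·CB·CAA·D·CB·CAA·D·CB·D·DBC·DBC·CB·D·DBC·DBC·CB·CB·CAA·D·CB·CAA·D·D·CAA·CB·D·DBC·DBC·CB·CB·CAA·D·CB·CAA·D·D·CAA·D·CAA·CB·CB·CAA·D·CB·CAA·D
    A ↦ DBC
    B ↦ CAA
    C ↦ D
    D ↦ CB

A->DBC, B->CAA, C->D, D->CB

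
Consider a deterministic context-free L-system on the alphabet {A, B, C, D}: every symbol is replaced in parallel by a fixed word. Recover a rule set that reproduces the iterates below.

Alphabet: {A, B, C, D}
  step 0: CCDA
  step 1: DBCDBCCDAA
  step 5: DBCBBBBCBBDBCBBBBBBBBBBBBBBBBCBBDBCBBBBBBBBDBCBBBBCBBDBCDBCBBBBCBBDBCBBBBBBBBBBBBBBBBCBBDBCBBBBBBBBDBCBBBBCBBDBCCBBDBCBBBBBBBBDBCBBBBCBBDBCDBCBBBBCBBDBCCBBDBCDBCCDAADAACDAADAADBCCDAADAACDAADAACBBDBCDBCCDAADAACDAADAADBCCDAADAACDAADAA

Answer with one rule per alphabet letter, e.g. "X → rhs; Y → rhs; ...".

A->DAA, B->BB, C->DBC, D->C

  step 0 ⇒ step 1: CCDA ⇒ DBC·DBC·C·DAA
    A ↦ DAA
    C ↦ DBC
    D ↦ C
    B ↦ BB  (constrained at step 1)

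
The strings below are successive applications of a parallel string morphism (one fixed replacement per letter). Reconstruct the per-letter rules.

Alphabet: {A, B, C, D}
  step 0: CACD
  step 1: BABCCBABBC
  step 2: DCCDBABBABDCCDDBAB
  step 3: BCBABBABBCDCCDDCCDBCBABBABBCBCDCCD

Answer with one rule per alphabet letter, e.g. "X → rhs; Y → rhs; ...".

A->CC, B->D, C->BAB, D->BC

  step 2 ⇒ step 3: DCCDBABBABDCCDDBAB ⇒ BC·BAB·BAB·BC·D·CC·D·D·CC·D·BC·BAB·BAB·BC·BC·D·CC·D
    A ↦ CC
    B ↦ D
    C ↦ BAB
    D ↦ BC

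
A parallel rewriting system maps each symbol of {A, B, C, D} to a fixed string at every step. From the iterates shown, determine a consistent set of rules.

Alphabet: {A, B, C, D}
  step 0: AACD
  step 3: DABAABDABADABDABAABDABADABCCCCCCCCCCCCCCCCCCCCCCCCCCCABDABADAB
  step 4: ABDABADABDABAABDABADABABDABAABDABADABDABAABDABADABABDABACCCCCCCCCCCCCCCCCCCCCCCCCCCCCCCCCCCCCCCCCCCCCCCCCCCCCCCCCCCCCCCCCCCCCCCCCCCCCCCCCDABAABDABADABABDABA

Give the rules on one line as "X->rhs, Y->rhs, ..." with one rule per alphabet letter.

A->DAB, B->A, C->CCC, D->AB

  step 3 ⇒ step 4: DABAABDABADABDABAABDABADABCCCCCCCCCCCCCCCCCCCCCCCCCCCABDABADAB ⇒ AB·DAB·A·DAB·DAB·A·AB·DAB·A·DAB·AB·DAB·A·AB·DAB·A·DAB·DAB·A·AB·DAB·A·DAB·AB·DAB·A·CCC·CCC·CCC·CCC·CCC·CCC·CCC·CCC·CCC·CCC·CCC·CCC·CCC·CCC·CCC·CCC·CCC·CCC·CCC·CCC·CCC·CCC·CCC·CCC·CCC·CCC·CCC·DAB·A·AB·DAB·A·DAB·AB·DAB·A
    A ↦ DAB
    B ↦ A
    C ↦ CCC
    D ↦ AB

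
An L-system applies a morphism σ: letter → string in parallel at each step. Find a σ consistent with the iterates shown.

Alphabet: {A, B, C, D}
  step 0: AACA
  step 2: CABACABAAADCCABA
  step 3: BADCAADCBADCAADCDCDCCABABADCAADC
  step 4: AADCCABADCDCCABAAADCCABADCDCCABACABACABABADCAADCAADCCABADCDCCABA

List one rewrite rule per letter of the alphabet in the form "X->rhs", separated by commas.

A->DC, B->AA, C->BA, D->CA

  step 3 ⇒ step 4: BADCAADCBADCAADCDCDCCABABADCAADC ⇒ AA·DC·CA·BA·DC·DC·CA·BA·AA·DC·CA·BA·DC·DC·CA·BA·CA·BA·CA·BA·BA·DC·AA·DC·AA·DC·CA·BA·DC·DC·CA·BA
    A ↦ DC
    B ↦ AA
    C ↦ BA
    D ↦ CA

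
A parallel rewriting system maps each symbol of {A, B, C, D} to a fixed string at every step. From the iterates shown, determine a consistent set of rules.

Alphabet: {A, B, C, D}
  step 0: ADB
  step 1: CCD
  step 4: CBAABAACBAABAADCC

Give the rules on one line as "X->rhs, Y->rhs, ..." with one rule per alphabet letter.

  step 0 ⇒ step 1: ADB ⇒ C·C·D
    A ↦ C
    B ↦ D
    D ↦ C
    C ↦ BAA  (constrained at step 1)

A->C, B->D, C->BAA, D->C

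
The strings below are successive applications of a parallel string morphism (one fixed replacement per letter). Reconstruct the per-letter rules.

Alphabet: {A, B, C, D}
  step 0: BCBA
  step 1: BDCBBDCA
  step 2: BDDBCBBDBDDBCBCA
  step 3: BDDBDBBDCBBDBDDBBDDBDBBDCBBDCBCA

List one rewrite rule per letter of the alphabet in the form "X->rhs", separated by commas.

A->CA, B->BD, C->CB, D->DB

  step 2 ⇒ step 3: BDDBCBBDBDDBCBCA ⇒ BD·DB·DB·BD·CB·BD·BD·DB·BD·DB·DB·BD·CB·BD·CB·CA
    A ↦ CA
    B ↦ BD
    C ↦ CB
    D ↦ DB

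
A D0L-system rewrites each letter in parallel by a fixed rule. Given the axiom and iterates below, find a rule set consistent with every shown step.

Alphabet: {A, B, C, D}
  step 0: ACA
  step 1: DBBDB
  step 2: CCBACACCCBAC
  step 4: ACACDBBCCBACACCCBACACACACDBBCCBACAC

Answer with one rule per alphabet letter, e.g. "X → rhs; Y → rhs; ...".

  step 1 ⇒ step 2: DBBDB ⇒ CCB·AC·AC·CCB·AC
    B ↦ AC
    D ↦ CCB
  step 0 ⇒ step 1: ACA ⇒ DB·B·DB
    A ↦ DB
  step 0 ⇒ step 1: ACA ⇒ DB·B·DB
    C ↦ B

A->DB, B->AC, C->B, D->CCB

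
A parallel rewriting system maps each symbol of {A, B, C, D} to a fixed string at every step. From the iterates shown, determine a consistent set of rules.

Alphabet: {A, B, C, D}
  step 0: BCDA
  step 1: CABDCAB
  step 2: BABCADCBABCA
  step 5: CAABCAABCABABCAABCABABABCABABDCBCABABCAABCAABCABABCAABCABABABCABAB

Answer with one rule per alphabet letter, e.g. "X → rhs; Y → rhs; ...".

  step 1 ⇒ step 2: CABDCAB ⇒ B·AB·CA·DC·B·AB·CA
    A ↦ AB
    B ↦ CA
    C ↦ B
    D ↦ DC

A->AB, B->CA, C->B, D->DC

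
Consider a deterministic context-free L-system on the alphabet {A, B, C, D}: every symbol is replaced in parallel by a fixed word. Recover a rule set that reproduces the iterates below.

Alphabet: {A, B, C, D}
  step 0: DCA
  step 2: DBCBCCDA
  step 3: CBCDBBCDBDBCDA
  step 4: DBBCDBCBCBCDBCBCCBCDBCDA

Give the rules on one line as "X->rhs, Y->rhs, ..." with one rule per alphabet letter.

  step 3 ⇒ step 4: CBCDBBCDBDBCDA ⇒ DB·BC·DB·C·BC·BC·DB·C·BC·C·BC·DB·C·DA
    A ↦ DA
    B ↦ BC
    C ↦ DB
    D ↦ C

A->DA, B->BC, C->DB, D->C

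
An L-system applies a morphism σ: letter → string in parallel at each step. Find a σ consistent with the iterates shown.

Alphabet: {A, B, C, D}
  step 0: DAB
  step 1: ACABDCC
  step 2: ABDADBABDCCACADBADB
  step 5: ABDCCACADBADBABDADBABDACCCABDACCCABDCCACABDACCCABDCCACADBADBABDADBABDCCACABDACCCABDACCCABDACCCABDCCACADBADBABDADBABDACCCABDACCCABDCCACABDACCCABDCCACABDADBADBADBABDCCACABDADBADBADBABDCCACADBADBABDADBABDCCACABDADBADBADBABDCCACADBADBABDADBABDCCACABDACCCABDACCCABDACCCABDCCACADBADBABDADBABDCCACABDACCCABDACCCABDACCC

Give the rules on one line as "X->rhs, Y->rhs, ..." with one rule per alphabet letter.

  step 1 ⇒ step 2: ACABDCC ⇒ ABD·ADB·ABD·CC·AC·ADB·ADB
    A ↦ ABD
    B ↦ CC
    C ↦ ADB
    D ↦ AC

A->ABD, B->CC, C->ADB, D->AC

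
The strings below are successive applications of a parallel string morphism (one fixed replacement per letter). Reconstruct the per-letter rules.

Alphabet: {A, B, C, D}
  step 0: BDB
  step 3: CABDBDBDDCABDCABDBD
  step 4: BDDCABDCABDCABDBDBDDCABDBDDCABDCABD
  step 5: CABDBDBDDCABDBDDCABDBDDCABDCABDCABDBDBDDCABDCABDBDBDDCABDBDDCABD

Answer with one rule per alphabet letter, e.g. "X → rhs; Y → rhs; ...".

  step 4 ⇒ step 5: BDDCABDCABDCABDBDBDDCABDBDDCABDCABD ⇒ CA·BD·BD·B·DD·CA·BD·B·DD·CA·BD·B·DD·CA·BD·CA·BD·CA·BD·BD·B·DD·CA·BD·CA·BD·BD·B·DD·CA·BD·B·DD·CA·BD
    A ↦ DD
    B ↦ CA
    C ↦ B
    D ↦ BD

A->DD, B->CA, C->B, D->BD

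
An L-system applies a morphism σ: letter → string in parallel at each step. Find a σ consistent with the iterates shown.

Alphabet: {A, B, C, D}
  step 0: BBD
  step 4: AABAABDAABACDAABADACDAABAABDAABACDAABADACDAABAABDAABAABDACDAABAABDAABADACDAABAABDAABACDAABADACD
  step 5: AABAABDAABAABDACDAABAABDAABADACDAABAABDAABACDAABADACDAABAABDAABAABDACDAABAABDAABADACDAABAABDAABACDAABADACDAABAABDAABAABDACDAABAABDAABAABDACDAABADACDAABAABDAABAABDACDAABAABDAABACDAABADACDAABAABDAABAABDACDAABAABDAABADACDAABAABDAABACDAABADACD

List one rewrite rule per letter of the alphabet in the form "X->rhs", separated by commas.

A->AAB, B->D, C->AD, D->ACD

  step 4 ⇒ step 5: AABAABDAABACDAABADACDAABAABDAABACDAABADACDAABAABDAABAABDACDAABAABDAABADACDAABAABDAABACDAABADACD ⇒ AAB·AAB·D·AAB·AAB·D·ACD·AAB·AAB·D·AAB·AD·ACD·AAB·AAB·D·AAB·ACD·AAB·AD·ACD·AAB·AAB·D·AAB·AAB·D·ACD·AAB·AAB·D·AAB·AD·ACD·AAB·AAB·D·AAB·ACD·AAB·AD·ACD·AAB·AAB·D·AAB·AAB·D·ACD·AAB·AAB·D·AAB·AAB·D·ACD·AAB·AD·ACD·AAB·AAB·D·AAB·AAB·D·ACD·AAB·AAB·D·AAB·ACD·AAB·AD·ACD·AAB·AAB·D·AAB·AAB·D·ACD·AAB·AAB·D·AAB·AD·ACD·AAB·AAB·D·AAB·ACD·AAB·AD·ACD
    A ↦ AAB
    B ↦ D
    C ↦ AD
    D ↦ ACD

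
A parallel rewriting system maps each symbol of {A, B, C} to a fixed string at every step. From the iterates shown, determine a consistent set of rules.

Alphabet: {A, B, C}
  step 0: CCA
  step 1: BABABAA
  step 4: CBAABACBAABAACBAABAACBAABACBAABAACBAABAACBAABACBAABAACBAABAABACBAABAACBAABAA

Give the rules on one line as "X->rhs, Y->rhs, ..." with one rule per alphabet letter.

A->BAA, B->C, C->BA

  step 0 ⇒ step 1: CCA ⇒ BA·BA·BAA
    A ↦ BAA
    C ↦ BA
    B ↦ C  (constrained at step 1)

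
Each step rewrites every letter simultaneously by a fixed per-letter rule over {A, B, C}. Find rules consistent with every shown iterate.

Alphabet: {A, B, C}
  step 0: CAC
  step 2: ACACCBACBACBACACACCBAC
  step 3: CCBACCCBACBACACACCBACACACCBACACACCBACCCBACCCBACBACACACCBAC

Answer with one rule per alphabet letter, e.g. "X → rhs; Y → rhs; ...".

  step 2 ⇒ step 3: ACACCBACBACBACACACCBAC ⇒ CC·BAC·CC·BAC·BAC·ACA·CC·BAC·ACA·CC·BAC·ACA·CC·BAC·CC·BAC·CC·BAC·BAC·ACA·CC·BAC
    A ↦ CC
    B ↦ ACA
    C ↦ BAC

A->CC, B->ACA, C->BAC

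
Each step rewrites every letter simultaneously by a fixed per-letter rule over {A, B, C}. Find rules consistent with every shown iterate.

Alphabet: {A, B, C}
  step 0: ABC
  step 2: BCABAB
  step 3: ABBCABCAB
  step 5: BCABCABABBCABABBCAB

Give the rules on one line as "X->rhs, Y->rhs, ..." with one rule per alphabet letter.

  step 2 ⇒ step 3: BCABAB ⇒ AB·B·C·AB·C·AB
    A ↦ C
    B ↦ AB
    C ↦ B

A->C, B->AB, C->B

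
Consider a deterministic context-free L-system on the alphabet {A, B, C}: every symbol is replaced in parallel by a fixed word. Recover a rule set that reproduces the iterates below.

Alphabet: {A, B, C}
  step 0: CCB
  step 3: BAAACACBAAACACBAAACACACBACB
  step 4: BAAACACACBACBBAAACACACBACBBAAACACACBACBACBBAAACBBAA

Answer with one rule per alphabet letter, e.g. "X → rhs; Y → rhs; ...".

A->AC, B->BAA, C->B

  step 3 ⇒ step 4: BAAACACBAAACACBAAACACACBACB ⇒ BAA·AC·AC·AC·B·AC·B·BAA·AC·AC·AC·B·AC·B·BAA·AC·AC·AC·B·AC·B·AC·B·BAA·AC·B·BAA
    A ↦ AC
    B ↦ BAA
    C ↦ B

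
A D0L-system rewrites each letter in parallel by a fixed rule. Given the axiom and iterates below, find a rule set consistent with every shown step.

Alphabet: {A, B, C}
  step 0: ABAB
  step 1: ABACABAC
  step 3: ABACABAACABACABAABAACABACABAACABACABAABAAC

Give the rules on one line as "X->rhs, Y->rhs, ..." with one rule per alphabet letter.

  step 0 ⇒ step 1: ABAB ⇒ ABA·C·ABA·C
    A ↦ ABA
    B ↦ C
    C ↦ AC  (constrained at step 1)

A->ABA, B->C, C->AC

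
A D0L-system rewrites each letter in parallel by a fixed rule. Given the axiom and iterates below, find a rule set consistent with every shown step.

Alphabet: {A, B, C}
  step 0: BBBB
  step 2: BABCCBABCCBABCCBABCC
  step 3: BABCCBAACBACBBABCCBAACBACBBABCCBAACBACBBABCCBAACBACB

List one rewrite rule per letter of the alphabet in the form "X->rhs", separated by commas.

A->BCC, B->BA, C->ACB

  step 2 ⇒ step 3: BABCCBABCCBABCCBABCC ⇒ BA·BCC·BA·ACB·ACB·BA·BCC·BA·ACB·ACB·BA·BCC·BA·ACB·ACB·BA·BCC·BA·ACB·ACB
    A ↦ BCC
    B ↦ BA
    C ↦ ACB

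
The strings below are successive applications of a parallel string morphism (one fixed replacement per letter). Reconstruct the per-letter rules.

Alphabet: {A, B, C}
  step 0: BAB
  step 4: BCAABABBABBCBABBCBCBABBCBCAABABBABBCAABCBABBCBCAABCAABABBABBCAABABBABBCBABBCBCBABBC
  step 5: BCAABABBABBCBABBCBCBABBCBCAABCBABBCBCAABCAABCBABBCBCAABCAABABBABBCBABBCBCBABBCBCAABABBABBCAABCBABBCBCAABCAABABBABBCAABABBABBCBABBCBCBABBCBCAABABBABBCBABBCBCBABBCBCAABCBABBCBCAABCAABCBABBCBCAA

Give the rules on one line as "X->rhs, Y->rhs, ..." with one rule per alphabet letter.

A->BAB, B->BC, C->AA

  step 4 ⇒ step 5: BCAABABBABBCBABBCBCBABBCBCAABABBABBCAABCBABBCBCAABCAABABBABBCAABABBABBCBABBCBCBABBC ⇒ BC·AA·BAB·BAB·BC·BAB·BC·BC·BAB·BC·BC·AA·BC·BAB·BC·BC·AA·BC·AA·BC·BAB·BC·BC·AA·BC·AA·BAB·BAB·BC·BAB·BC·BC·BAB·BC·BC·AA·BAB·BAB·BC·AA·BC·BAB·BC·BC·AA·BC·AA·BAB·BAB·BC·AA·BAB·BAB·BC·BAB·BC·BC·BAB·BC·BC·AA·BAB·BAB·BC·BAB·BC·BC·BAB·BC·BC·AA·BC·BAB·BC·BC·AA·BC·AA·BC·BAB·BC·BC·AA
    A ↦ BAB
    B ↦ BC
    C ↦ AA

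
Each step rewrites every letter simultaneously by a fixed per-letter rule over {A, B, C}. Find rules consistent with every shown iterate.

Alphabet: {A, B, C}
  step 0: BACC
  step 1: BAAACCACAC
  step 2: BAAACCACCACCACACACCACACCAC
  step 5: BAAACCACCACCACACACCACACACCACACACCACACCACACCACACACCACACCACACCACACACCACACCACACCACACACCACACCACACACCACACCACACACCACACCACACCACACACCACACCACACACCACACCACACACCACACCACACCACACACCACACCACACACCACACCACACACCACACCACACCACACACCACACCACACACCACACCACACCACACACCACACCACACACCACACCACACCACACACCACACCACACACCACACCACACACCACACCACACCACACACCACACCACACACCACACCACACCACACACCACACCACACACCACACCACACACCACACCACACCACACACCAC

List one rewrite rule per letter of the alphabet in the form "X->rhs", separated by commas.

  step 1 ⇒ step 2: BAAACCACAC ⇒ BAA·ACC·ACC·ACC·AC·AC·ACC·AC·ACC·AC
    A ↦ ACC
    B ↦ BAA
    C ↦ AC

A->ACC, B->BAA, C->AC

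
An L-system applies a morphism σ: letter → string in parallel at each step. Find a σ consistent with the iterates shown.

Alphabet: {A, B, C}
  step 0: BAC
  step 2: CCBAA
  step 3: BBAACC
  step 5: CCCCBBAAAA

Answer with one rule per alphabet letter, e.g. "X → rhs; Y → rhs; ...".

  step 2 ⇒ step 3: CCBAA ⇒ B·B·AA·C·C
    A ↦ C
    B ↦ AA
    C ↦ B

A->C, B->AA, C->B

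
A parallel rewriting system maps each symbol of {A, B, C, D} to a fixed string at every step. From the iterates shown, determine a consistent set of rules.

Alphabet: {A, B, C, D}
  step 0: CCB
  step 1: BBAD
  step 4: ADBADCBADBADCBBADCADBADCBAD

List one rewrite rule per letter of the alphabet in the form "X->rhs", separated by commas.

A->BA, B->AD, C->B, D->DC

  step 0 ⇒ step 1: CCB ⇒ B·B·AD
    B ↦ AD
    C ↦ B
    A ↦ BA  (constrained at step 1)
    D ↦ DC  (constrained at step 1)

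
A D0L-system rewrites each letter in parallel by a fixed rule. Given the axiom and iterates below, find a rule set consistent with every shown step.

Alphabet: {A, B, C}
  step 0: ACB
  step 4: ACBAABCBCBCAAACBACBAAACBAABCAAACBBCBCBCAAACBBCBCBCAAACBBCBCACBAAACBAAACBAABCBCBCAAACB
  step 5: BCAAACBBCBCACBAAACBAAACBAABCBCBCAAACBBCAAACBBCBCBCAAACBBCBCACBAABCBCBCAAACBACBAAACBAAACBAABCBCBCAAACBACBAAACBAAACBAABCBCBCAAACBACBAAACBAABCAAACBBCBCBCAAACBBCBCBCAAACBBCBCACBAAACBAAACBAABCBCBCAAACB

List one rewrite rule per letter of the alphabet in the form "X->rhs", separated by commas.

  step 4 ⇒ step 5: ACBAABCBCBCAAACBACBAAACBAABCAAACBBCBCBCAAACBBCBCBCAAACBBCBCACBAAACBAAACBAABCBCBCAAACB ⇒ BC·AA·ACB·BC·BC·ACB·AA·ACB·AA·ACB·AA·BC·BC·BC·AA·ACB·BC·AA·ACB·BC·BC·BC·AA·ACB·BC·BC·ACB·AA·BC·BC·BC·AA·ACB·ACB·AA·ACB·AA·ACB·AA·BC·BC·BC·AA·ACB·ACB·AA·ACB·AA·ACB·AA·BC·BC·BC·AA·ACB·ACB·AA·ACB·AA·BC·AA·ACB·BC·BC·BC·AA·ACB·BC·BC·BC·AA·ACB·BC·BC·ACB·AA·ACB·AA·ACB·AA·BC·BC·BC·AA·ACB
    A ↦ BC
    B ↦ ACB
    C ↦ AA

A->BC, B->ACB, C->AA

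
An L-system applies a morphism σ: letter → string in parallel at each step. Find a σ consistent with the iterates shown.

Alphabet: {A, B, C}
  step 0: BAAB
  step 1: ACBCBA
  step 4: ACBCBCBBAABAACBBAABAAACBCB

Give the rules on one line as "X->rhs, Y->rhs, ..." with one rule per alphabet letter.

  step 0 ⇒ step 1: BAAB ⇒ A·CB·CB·A
    A ↦ CB
    B ↦ A
    C ↦ BA  (constrained at step 1)

A->CB, B->A, C->BA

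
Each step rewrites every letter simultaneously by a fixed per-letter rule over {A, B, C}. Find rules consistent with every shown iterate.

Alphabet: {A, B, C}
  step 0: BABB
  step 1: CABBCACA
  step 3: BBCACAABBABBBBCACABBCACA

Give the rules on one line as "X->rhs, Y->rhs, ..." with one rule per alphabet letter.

A->BB, B->CA, C->A

  step 0 ⇒ step 1: BABB ⇒ CA·BB·CA·CA
    A ↦ BB
    B ↦ CA
    C ↦ A  (constrained at step 1)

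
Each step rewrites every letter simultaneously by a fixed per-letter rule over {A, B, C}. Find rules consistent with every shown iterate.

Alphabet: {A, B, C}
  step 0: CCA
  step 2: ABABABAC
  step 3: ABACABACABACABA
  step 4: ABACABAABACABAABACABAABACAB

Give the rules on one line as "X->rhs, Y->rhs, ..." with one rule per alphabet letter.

  step 3 ⇒ step 4: ABACABACABACABA ⇒ AB·AC·AB·A·AB·AC·AB·A·AB·AC·AB·A·AB·AC·AB
    A ↦ AB
    B ↦ AC
    C ↦ A

A->AB, B->AC, C->A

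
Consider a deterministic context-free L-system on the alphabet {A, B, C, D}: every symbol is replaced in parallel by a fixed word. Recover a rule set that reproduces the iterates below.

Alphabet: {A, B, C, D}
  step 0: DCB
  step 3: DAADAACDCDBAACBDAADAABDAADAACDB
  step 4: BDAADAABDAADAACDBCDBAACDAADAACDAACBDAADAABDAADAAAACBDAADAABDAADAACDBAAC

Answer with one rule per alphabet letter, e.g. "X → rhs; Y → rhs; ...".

  step 3 ⇒ step 4: DAADAACDCDBAACBDAADAABDAADAACDB ⇒ B·DAA·DAA·B·DAA·DAA·CD·B·CD·B·AAC·DAA·DAA·CD·AAC·B·DAA·DAA·B·DAA·DAA·AAC·B·DAA·DAA·B·DAA·DAA·CD·B·AAC
    A ↦ DAA
    B ↦ AAC
    C ↦ CD
    D ↦ B

A->DAA, B->AAC, C->CD, D->B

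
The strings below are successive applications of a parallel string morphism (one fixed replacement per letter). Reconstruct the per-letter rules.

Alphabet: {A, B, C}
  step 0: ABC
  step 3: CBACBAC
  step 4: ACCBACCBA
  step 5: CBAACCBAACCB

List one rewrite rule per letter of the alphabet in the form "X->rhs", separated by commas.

A->CB, B->C, C->A

  step 4 ⇒ step 5: ACCBACCBA ⇒ CB·A·A·C·CB·A·A·C·CB
    A ↦ CB
    B ↦ C
    C ↦ A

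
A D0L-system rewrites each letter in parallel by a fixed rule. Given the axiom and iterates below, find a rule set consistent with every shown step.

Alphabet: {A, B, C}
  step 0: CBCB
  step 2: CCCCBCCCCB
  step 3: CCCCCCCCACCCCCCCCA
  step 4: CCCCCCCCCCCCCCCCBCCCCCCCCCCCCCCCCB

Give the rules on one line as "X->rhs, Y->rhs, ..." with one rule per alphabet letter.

  step 3 ⇒ step 4: CCCCCCCCACCCCCCCCA ⇒ CC·CC·CC·CC·CC·CC·CC·CC·B·CC·CC·CC·CC·CC·CC·CC·CC·B
    A ↦ B
    C ↦ CC
  step 2 ⇒ step 3: CCCCBCCCCB ⇒ CC·CC·CC·CC·A·CC·CC·CC·CC·A
    B ↦ A

A->B, B->A, C->CC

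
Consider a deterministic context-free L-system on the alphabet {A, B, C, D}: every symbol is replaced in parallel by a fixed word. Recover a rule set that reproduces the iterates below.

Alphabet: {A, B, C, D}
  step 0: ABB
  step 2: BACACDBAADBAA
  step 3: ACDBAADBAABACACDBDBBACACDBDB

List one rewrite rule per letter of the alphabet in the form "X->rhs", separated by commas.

  step 2 ⇒ step 3: BACACDBAADBAA ⇒ AC·DB·AA·DB·AA·BAC·AC·DB·DB·BAC·AC·DB·DB
    A ↦ DB
    B ↦ AC
    C ↦ AA
    D ↦ BAC

A->DB, B->AC, C->AA, D->BAC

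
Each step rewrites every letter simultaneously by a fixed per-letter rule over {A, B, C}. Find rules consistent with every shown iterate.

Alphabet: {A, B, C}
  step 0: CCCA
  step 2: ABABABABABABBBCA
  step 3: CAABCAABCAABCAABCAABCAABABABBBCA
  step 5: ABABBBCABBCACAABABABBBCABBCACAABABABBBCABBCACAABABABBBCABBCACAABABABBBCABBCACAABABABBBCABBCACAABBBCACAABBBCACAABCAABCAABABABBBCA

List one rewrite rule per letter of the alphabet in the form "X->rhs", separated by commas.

  step 2 ⇒ step 3: ABABABABABABBBCA ⇒ CA·AB·CA·AB·CA·AB·CA·AB·CA·AB·CA·AB·AB·AB·BB·CA
    A ↦ CA
    B ↦ AB
    C ↦ BB

A->CA, B->AB, C->BB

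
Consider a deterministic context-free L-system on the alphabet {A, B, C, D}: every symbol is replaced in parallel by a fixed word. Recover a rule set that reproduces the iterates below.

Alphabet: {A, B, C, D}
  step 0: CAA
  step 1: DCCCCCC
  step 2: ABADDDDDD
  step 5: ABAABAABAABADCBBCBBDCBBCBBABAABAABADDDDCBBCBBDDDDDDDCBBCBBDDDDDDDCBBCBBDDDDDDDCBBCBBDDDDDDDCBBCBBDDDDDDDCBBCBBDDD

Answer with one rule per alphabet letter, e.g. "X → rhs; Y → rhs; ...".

A->CCC, B->CBB, C->D, D->ABA

  step 1 ⇒ step 2: DCCCCCC ⇒ ABA·D·D·D·D·D·D
    C ↦ D
    D ↦ ABA
  step 0 ⇒ step 1: CAA ⇒ D·CCC·CCC
    A ↦ CCC
    B ↦ CBB  (constrained at step 2)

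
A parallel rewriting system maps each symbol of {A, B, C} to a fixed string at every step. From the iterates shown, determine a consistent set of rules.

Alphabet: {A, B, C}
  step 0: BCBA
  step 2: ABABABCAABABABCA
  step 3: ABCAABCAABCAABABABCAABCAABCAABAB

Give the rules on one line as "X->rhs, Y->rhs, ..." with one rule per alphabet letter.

  step 2 ⇒ step 3: ABABABCAABABABCA ⇒ AB·CA·AB·CA·AB·CA·AB·AB·AB·CA·AB·CA·AB·CA·AB·AB
    A ↦ AB
    B ↦ CA
    C ↦ AB

A->AB, B->CA, C->AB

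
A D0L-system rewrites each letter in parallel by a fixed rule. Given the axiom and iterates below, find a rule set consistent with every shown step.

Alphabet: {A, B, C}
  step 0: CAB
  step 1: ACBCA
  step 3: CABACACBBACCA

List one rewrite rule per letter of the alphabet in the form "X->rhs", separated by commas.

  step 0 ⇒ step 1: CAB ⇒ AC·B·CA
    A ↦ B
    B ↦ CA
    C ↦ AC

A->B, B->CA, C->AC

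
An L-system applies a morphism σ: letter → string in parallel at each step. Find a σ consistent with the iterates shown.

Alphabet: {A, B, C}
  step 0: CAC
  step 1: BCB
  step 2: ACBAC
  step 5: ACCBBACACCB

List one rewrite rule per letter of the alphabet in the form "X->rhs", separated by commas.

A->C, B->AC, C->B

  step 1 ⇒ step 2: BCB ⇒ AC·B·AC
    B ↦ AC
    C ↦ B
  step 0 ⇒ step 1: CAC ⇒ B·C·B
    A ↦ C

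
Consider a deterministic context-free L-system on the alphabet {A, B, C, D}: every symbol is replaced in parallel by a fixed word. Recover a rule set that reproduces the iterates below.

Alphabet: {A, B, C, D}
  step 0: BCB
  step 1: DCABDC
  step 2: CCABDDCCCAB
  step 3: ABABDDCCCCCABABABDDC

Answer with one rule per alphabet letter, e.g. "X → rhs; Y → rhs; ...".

  step 2 ⇒ step 3: CCABDDCCCAB ⇒ AB·AB·D·DC·CC·CC·AB·AB·AB·D·DC
    A ↦ D
    B ↦ DC
    C ↦ AB
    D ↦ CC

A->D, B->DC, C->AB, D->CC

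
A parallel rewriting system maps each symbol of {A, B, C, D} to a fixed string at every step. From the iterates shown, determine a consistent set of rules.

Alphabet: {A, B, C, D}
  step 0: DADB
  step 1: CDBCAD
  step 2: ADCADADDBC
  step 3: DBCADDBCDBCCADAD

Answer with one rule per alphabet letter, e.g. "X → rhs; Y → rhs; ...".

  step 2 ⇒ step 3: ADCADADDBC ⇒ DB·C·AD·DB·C·DB·C·C·AD·AD
    A ↦ DB
    B ↦ AD
    C ↦ AD
    D ↦ C

A->DB, B->AD, C->AD, D->C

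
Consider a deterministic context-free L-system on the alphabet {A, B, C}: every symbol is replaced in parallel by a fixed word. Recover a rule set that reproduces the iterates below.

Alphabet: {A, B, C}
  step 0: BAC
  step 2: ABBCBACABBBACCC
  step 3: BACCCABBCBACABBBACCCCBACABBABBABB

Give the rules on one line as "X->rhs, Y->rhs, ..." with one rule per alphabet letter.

A->BAC, B->C, C->ABB

  step 2 ⇒ step 3: ABBCBACABBBACCC ⇒ BAC·C·C·ABB·C·BAC·ABB·BAC·C·C·C·BAC·ABB·ABB·ABB
    A ↦ BAC
    B ↦ C
    C ↦ ABB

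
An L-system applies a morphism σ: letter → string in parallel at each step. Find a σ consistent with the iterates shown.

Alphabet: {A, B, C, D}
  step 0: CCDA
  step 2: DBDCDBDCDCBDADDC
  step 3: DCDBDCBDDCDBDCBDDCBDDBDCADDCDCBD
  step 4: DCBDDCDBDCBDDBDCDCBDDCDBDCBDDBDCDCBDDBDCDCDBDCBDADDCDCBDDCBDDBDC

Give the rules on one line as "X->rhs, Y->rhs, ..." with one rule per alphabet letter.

  step 3 ⇒ step 4: DCDBDCBDDCDBDCBDDCBDDBDCADDCDCBD ⇒ DC·BD·DC·DB·DC·BD·DB·DC·DC·BD·DC·DB·DC·BD·DB·DC·DC·BD·DB·DC·DC·DB·DC·BD·AD·DC·DC·BD·DC·BD·DB·DC
    A ↦ AD
    B ↦ DB
    C ↦ BD
    D ↦ DC

A->AD, B->DB, C->BD, D->DC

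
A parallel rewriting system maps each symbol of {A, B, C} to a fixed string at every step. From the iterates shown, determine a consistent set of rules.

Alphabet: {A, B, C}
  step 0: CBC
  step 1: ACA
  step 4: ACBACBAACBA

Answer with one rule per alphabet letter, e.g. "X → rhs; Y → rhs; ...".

A->BA, B->C, C->A

  step 0 ⇒ step 1: CBC ⇒ A·C·A
    B ↦ C
    C ↦ A
    A ↦ BA  (constrained at step 1)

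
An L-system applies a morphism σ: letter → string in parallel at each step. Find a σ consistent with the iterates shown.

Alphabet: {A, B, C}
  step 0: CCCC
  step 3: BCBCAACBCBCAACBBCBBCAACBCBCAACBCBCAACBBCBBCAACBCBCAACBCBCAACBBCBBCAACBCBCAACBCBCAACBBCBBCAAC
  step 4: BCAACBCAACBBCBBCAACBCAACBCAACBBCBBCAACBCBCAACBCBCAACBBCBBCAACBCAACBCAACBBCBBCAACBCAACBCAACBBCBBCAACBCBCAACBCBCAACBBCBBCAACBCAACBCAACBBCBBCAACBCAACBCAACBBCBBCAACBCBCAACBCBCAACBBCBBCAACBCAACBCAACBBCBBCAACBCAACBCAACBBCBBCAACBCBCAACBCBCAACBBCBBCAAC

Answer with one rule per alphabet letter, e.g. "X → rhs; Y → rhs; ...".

A->BBC, B->BC, C->AAC

  step 3 ⇒ step 4: BCBCAACBCBCAACBBCBBCAACBCBCAACBCBCAACBBCBBCAACBCBCAACBCBCAACBBCBBCAACBCBCAACBCBCAACBBCBBCAAC ⇒ BC·AAC·BC·AAC·BBC·BBC·AAC·BC·AAC·BC·AAC·BBC·BBC·AAC·BC·BC·AAC·BC·BC·AAC·BBC·BBC·AAC·BC·AAC·BC·AAC·BBC·BBC·AAC·BC·AAC·BC·AAC·BBC·BBC·AAC·BC·BC·AAC·BC·BC·AAC·BBC·BBC·AAC·BC·AAC·BC·AAC·BBC·BBC·AAC·BC·AAC·BC·AAC·BBC·BBC·AAC·BC·BC·AAC·BC·BC·AAC·BBC·BBC·AAC·BC·AAC·BC·AAC·BBC·BBC·AAC·BC·AAC·BC·AAC·BBC·BBC·AAC·BC·BC·AAC·BC·BC·AAC·BBC·BBC·AAC
    A ↦ BBC
    B ↦ BC
    C ↦ AAC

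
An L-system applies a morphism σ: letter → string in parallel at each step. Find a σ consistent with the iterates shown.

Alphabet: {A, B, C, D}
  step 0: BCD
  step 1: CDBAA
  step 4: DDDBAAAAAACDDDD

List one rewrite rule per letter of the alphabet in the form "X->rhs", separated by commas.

A->D, B->C, C->DB, D->AA

  step 0 ⇒ step 1: BCD ⇒ C·DB·AA
    B ↦ C
    C ↦ DB
    D ↦ AA
    A ↦ D  (constrained at step 1)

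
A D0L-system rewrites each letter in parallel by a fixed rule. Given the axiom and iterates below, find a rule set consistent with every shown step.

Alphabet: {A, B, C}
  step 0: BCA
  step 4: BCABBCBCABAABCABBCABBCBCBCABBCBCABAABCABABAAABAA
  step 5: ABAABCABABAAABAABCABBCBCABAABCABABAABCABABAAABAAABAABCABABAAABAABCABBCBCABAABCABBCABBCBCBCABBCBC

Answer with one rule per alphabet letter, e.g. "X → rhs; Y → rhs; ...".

  step 4 ⇒ step 5: BCABBCBCABAABCABBCABBCBCBCABBCBCABAABCABABAAABAA ⇒ AB·AA·BC·AB·AB·AA·AB·AA·BC·AB·BC·BC·AB·AA·BC·AB·AB·AA·BC·AB·AB·AA·AB·AA·AB·AA·BC·AB·AB·AA·AB·AA·BC·AB·BC·BC·AB·AA·BC·AB·BC·AB·BC·BC·BC·AB·BC·BC
    A ↦ BC
    B ↦ AB
    C ↦ AA

A->BC, B->AB, C->AA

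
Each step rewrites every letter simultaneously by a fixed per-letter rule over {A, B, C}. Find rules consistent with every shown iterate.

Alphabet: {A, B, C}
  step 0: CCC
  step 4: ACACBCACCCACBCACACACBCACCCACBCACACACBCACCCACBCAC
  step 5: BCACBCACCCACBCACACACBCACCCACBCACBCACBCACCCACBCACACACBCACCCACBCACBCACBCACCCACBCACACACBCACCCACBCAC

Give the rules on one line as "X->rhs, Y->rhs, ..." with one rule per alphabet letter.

  step 4 ⇒ step 5: ACACBCACCCACBCACACACBCACCCACBCACACACBCACCCACBCAC ⇒ BC·AC·BC·AC·CC·AC·BC·AC·AC·AC·BC·AC·CC·AC·BC·AC·BC·AC·BC·AC·CC·AC·BC·AC·AC·AC·BC·AC·CC·AC·BC·AC·BC·AC·BC·AC·CC·AC·BC·AC·AC·AC·BC·AC·CC·AC·BC·AC
    A ↦ BC
    B ↦ CC
    C ↦ AC

A->BC, B->CC, C->AC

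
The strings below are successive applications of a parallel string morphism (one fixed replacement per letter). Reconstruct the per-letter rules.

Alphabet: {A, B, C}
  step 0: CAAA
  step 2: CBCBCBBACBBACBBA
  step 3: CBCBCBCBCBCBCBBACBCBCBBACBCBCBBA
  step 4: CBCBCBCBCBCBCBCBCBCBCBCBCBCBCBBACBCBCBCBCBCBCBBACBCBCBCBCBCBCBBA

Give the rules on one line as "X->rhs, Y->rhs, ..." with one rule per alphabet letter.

  step 3 ⇒ step 4: CBCBCBCBCBCBCBBACBCBCBBACBCBCBBA ⇒ CB·CB·CB·CB·CB·CB·CB·CB·CB·CB·CB·CB·CB·CB·CB·BA·CB·CB·CB·CB·CB·CB·CB·BA·CB·CB·CB·CB·CB·CB·CB·BA
    A ↦ BA
    B ↦ CB
    C ↦ CB

A->BA, B->CB, C->CB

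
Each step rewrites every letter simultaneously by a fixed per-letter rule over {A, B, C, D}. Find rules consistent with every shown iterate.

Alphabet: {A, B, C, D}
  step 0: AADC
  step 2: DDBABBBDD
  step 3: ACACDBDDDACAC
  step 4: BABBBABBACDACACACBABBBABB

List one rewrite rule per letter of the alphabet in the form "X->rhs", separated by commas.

A->B, B->D, C->ABB, D->AC

  step 3 ⇒ step 4: ACACDBDDDACAC ⇒ B·ABB·B·ABB·AC·D·AC·AC·AC·B·ABB·B·ABB
    A ↦ B
    B ↦ D
    C ↦ ABB
    D ↦ AC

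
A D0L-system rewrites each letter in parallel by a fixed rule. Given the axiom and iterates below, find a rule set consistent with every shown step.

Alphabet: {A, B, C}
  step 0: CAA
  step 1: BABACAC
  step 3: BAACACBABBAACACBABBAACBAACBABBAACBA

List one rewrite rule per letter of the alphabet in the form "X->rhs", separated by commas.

  step 0 ⇒ step 1: CAA ⇒ BAB·AC·AC
    A ↦ AC
    C ↦ BAB
    B ↦ BA  (constrained at step 1)

A->AC, B->BA, C->BAB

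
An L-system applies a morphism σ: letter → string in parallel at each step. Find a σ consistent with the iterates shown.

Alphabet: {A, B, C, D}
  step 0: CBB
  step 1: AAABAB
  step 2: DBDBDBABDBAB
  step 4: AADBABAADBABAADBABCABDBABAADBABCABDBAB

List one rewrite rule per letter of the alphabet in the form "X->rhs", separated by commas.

A->DB, B->AB, C->AA, D->C

  step 1 ⇒ step 2: AAABAB ⇒ DB·DB·DB·AB·DB·AB
    A ↦ DB
    B ↦ AB
  step 0 ⇒ step 1: CBB ⇒ AA·AB·AB
    C ↦ AA
    D ↦ C  (constrained at step 2)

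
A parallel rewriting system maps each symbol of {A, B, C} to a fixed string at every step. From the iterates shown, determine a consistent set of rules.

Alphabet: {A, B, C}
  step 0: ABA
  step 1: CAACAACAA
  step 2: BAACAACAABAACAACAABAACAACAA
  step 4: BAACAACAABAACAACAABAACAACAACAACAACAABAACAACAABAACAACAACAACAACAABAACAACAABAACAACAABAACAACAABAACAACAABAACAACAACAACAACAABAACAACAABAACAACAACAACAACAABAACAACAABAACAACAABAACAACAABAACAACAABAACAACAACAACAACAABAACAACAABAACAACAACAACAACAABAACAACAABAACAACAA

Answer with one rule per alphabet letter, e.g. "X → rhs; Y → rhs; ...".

A->CAA, B->CAA, C->BAA

  step 1 ⇒ step 2: CAACAACAA ⇒ BAA·CAA·CAA·BAA·CAA·CAA·BAA·CAA·CAA
    A ↦ CAA
    C ↦ BAA
  step 0 ⇒ step 1: ABA ⇒ CAA·CAA·CAA
    B ↦ CAA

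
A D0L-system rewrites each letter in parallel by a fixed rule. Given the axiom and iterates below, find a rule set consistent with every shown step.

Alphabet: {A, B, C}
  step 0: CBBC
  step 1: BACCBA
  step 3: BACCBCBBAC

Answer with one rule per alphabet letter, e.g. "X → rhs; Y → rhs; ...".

  step 0 ⇒ step 1: CBBC ⇒ BA·C·C·BA
    B ↦ C
    C ↦ BA
    A ↦ B  (constrained at step 1)

A->B, B->C, C->BA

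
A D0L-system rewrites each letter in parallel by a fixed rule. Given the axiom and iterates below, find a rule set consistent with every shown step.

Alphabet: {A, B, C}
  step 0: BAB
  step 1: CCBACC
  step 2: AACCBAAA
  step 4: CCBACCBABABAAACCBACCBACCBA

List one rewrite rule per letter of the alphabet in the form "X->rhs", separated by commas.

A->BA, B->CC, C->A

  step 1 ⇒ step 2: CCBACC ⇒ A·A·CC·BA·A·A
    A ↦ BA
    B ↦ CC
    C ↦ A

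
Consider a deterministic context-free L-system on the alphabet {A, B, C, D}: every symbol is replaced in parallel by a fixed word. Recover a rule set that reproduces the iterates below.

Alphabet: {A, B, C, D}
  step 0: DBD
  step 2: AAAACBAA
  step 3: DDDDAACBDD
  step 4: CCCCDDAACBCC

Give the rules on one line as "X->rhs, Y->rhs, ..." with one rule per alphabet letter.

A->D, B->CB, C->AA, D->C

  step 3 ⇒ step 4: DDDDAACBDD ⇒ C·C·C·C·D·D·AA·CB·C·C
    A ↦ D
    B ↦ CB
    C ↦ AA
    D ↦ C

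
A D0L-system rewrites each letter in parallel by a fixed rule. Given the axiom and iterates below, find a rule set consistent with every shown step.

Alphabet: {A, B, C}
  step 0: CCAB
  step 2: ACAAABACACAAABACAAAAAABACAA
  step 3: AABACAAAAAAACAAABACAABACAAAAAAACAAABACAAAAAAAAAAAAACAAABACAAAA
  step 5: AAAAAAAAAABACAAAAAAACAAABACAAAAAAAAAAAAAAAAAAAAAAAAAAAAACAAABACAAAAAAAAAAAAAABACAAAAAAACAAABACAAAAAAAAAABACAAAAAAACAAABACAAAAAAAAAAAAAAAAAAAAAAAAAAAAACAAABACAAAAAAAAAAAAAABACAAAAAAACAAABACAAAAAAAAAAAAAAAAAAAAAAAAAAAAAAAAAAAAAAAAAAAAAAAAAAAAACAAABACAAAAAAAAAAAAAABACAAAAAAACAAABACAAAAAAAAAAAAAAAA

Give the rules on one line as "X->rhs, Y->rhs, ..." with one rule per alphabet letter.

  step 2 ⇒ step 3: ACAAABACACAAABACAAAAAABACAA ⇒ AA·BAC·AA·AA·AA·ACA·AA·BAC·AA·BAC·AA·AA·AA·ACA·AA·BAC·AA·AA·AA·AA·AA·AA·ACA·AA·BAC·AA·AA
    A ↦ AA
    B ↦ ACA
    C ↦ BAC

A->AA, B->ACA, C->BAC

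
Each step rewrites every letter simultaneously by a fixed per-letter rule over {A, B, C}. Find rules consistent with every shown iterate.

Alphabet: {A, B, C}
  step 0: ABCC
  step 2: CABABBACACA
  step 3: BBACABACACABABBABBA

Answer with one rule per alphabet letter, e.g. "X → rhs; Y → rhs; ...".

  step 2 ⇒ step 3: CABABBACACA ⇒ B·BA·CA·BA·CA·CA·BA·B·BA·B·BA
    A ↦ BA
    B ↦ CA
    C ↦ B

A->BA, B->CA, C->B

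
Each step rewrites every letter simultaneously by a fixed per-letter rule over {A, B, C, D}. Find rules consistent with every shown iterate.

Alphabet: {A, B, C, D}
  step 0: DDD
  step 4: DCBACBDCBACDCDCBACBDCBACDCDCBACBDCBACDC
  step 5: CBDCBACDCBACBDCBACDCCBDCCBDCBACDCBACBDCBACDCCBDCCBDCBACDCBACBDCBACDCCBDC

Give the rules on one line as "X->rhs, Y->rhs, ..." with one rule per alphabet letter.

  step 4 ⇒ step 5: DCBACBDCBACDCDCBACBDCBACDCDCBACBDCBACDC ⇒ CB·DC·BA·C·DC·BA·CB·DC·BA·C·DC·CB·DC·CB·DC·BA·C·DC·BA·CB·DC·BA·C·DC·CB·DC·CB·DC·BA·C·DC·BA·CB·DC·BA·C·DC·CB·DC
    A ↦ C
    B ↦ BA
    C ↦ DC
    D ↦ CB

A->C, B->BA, C->DC, D->CB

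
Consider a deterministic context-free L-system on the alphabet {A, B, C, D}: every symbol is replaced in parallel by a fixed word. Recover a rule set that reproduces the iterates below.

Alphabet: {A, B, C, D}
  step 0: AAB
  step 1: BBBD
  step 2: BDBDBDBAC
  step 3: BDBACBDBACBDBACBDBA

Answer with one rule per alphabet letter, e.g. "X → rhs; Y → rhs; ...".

A->B, B->BD, C->A, D->BAC

  step 2 ⇒ step 3: BDBDBDBAC ⇒ BD·BAC·BD·BAC·BD·BAC·BD·B·A
    A ↦ B
    B ↦ BD
    C ↦ A
    D ↦ BAC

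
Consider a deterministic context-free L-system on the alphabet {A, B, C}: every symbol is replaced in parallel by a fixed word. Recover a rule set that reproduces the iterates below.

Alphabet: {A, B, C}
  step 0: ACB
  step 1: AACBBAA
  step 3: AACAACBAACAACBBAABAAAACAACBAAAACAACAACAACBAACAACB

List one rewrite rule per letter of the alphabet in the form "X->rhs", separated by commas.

A->AAC, B->BAA, C->B

  step 0 ⇒ step 1: ACB ⇒ AAC·B·BAA
    A ↦ AAC
    B ↦ BAA
    C ↦ B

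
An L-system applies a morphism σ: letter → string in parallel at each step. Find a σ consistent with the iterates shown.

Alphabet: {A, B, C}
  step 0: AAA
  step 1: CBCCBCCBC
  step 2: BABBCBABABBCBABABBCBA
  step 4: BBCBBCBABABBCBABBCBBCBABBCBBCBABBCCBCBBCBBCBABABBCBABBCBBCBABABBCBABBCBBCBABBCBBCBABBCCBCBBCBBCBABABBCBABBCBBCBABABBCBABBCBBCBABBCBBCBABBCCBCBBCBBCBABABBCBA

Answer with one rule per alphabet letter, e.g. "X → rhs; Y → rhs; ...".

A->CBC, B->BBC, C->BA

  step 1 ⇒ step 2: CBCCBCCBC ⇒ BA·BBC·BA·BA·BBC·BA·BA·BBC·BA
    B ↦ BBC
    C ↦ BA
  step 0 ⇒ step 1: AAA ⇒ CBC·CBC·CBC
    A ↦ CBC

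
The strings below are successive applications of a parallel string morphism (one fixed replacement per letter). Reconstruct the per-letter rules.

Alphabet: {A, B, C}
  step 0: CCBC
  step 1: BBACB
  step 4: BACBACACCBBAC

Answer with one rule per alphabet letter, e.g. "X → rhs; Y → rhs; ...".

  step 0 ⇒ step 1: CCBC ⇒ B·B·AC·B
    B ↦ AC
    C ↦ B
    A ↦ C  (constrained at step 1)

A->C, B->AC, C->B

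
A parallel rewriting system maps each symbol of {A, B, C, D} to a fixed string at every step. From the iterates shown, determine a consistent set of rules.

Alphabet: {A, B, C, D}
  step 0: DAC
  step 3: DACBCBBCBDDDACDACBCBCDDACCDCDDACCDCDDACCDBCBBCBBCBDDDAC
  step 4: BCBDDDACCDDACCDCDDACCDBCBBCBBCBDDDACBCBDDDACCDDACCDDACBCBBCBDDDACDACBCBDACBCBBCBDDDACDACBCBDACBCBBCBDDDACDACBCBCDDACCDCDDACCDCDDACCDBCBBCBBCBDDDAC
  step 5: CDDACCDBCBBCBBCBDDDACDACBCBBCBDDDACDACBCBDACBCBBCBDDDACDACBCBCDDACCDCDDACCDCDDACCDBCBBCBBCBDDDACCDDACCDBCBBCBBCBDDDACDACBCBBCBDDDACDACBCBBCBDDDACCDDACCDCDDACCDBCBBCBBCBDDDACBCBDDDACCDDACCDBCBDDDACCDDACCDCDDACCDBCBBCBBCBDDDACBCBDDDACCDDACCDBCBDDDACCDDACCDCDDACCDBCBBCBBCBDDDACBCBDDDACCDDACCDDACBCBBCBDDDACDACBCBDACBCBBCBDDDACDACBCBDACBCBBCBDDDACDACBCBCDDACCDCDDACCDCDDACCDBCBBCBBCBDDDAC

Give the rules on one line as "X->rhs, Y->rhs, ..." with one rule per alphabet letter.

  step 4 ⇒ step 5: BCBDDDACCDDACCDCDDACCDBCBBCBBCBDDDACBCBDDDACCDDACCDDACBCBBCBDDDACDACBCBDACBCBBCBDDDACDACBCBDACBCBBCBDDDACDACBCBCDDACCDCDDACCDCDDACCDBCBBCBBCBDDDAC ⇒ CD·DAC·CD·BCB·BCB·BCB·DD·DAC·DAC·BCB·BCB·DD·DAC·DAC·BCB·DAC·BCB·BCB·DD·DAC·DAC·BCB·CD·DAC·CD·CD·DAC·CD·CD·DAC·CD·BCB·BCB·BCB·DD·DAC·CD·DAC·CD·BCB·BCB·BCB·DD·DAC·DAC·BCB·BCB·DD·DAC·DAC·BCB·BCB·DD·DAC·CD·DAC·CD·CD·DAC·CD·BCB·BCB·BCB·DD·DAC·BCB·DD·DAC·CD·DAC·CD·BCB·DD·DAC·CD·DAC·CD·CD·DAC·CD·BCB·BCB·BCB·DD·DAC·BCB·DD·DAC·CD·DAC·CD·BCB·DD·DAC·CD·DAC·CD·CD·DAC·CD·BCB·BCB·BCB·DD·DAC·BCB·DD·DAC·CD·DAC·CD·DAC·BCB·BCB·DD·DAC·DAC·BCB·DAC·BCB·BCB·DD·DAC·DAC·BCB·DAC·BCB·BCB·DD·DAC·DAC·BCB·CD·DAC·CD·CD·DAC·CD·CD·DAC·CD·BCB·BCB·BCB·DD·DAC
    A ↦ DD
    B ↦ CD
    C ↦ DAC
    D ↦ BCB

A->DD, B->CD, C->DAC, D->BCB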